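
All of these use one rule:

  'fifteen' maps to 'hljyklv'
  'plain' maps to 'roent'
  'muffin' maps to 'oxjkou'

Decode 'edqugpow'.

campaign

In fifteen: f→h is +2, i→l is +3, f→j is +4, t→y is +5 — the shift increases by 1 each position. Letter i (0-indexed) is shifted by i+2, so successive shifts are 2, 3, 4, ….
Undoing it on edqugpow: e−2=c, d−3=a, q−4=m, u−5=p, g−6=a, p−7=i, o−8=g, w−9=n.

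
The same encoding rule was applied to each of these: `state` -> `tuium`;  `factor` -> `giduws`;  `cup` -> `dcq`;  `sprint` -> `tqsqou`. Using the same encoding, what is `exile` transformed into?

The shift depends on letter class: consonant s→t is +1, but vowel a→i is +8. Two shifts are in play — +8 for a/e/i/o/u, +1 for every other letter.
For exile: e(vowel)+8=m, x(cons)+1=y, i(vowel)+8=q, l(cons)+1=m, e(vowel)+8=m.

myqmm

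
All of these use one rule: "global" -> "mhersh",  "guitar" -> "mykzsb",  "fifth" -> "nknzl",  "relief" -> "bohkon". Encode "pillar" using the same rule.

g(6)→m(12) and l(11)→h(7) fit y≡25x+18 (mod 26); the inverse of 25 mod 26 is 25. This is an affine cipher: with a=0,…,z=25, each position x becomes (25x+18) mod 26.
For pillar: p(15)→25·15+18≡3=d; i(8)→25·8+18≡10=k; l(11)→25·11+18≡7=h; l(11)→25·11+18≡7=h; a(0)→25·0+18≡18=s; r(17)→25·17+18≡1=b (all mod 26).

dkhhsb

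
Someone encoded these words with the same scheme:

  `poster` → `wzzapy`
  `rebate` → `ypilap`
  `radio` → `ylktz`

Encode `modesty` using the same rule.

The shift depends on letter class: consonant p→w is +7, but vowel o→z is +11. Vowels shift forward by 11 and consonants shift forward by 7.
On modesty: m(cons)+7=t, o(vowel)+11=z, d(cons)+7=k, e(vowel)+11=p, s(cons)+7=z, t(cons)+7=a, y(cons)+7=f.

tzkpzaf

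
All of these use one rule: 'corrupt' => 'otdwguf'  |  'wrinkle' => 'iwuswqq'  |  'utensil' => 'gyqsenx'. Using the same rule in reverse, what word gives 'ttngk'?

hobby

Shifts by position in corrupt: pos 0: c→o (+12), pos 1: o→t (+5), pos 2: r→d (+12), pos 3: r→w (+5) — repeating every 2. It's a Vigenère-style cipher with numeric key [12,5]: position i shifts by key[i mod 2].
Reversing it on ttngk: t−12=h, t−5=o, n−12=b, g−5=b, k−12=y.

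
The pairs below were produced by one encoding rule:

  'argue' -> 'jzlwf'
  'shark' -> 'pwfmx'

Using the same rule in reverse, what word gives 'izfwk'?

fraud

The output letters match the input read backwards, each shifted +5: argue reversed is eugra. The word is reversed, then every letter is shifted forward by 5.
Undoing it on izfwk: shift back: i−5=d, z−5=u, f−5=a, w−5=r, k−5=f → duarf; then reverse → fraud.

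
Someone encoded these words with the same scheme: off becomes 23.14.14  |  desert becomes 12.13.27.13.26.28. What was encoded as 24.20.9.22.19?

o is letter #15 and maps to 23: an offset of 8. The number is (letter's place in the alphabet, a=1) + 8.
Decoding 24.20.9.22.19: 24→(24−8)÷1=16=p, 20→(20−8)÷1=12=l, 9→(9−8)÷1=1=a, 22→(22−8)÷1=14=n, 19→(19−8)÷1=11=k.

plank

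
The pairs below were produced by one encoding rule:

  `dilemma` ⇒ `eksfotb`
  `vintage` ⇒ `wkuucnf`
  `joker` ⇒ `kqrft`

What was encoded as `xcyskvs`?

Shifts by position in dilemma: pos 0: d→e (+1), pos 1: i→k (+2), pos 2: l→s (+7), pos 3: e→f (+1), pos 4: m→o (+2), pos 5: m→t (+7) — repeating every 3. The shifts repeat in a cycle of length 3: positions 0,1,… shift by +1, +2, +7, then the pattern repeats.
Reversing it on xcyskvs: x−1=w, c−2=a, y−7=r, s−1=r, k−2=i, v−7=o, s−1=r.

warrior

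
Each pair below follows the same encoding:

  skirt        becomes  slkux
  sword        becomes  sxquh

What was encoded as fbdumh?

In skirt: s→s is +0, k→l is +1, i→k is +2, r→u is +3 — the shift increases by 1 each position. Each letter shifts forward by its position index (0, 1, 2, …) — the shift grows by one for each successive letter.
Undoing it on fbdumh: f−0=f, b−1=a, d−2=b, u−3=r, m−4=i, h−5=c.

fabric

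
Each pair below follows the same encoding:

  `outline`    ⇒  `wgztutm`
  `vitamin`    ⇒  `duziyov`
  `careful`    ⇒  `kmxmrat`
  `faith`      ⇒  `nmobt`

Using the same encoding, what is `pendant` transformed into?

xqtlmtb

Shifts by position in outline: pos 0: o→w (+8), pos 1: u→g (+12), pos 2: t→z (+6), pos 3: l→t (+8), pos 4: i→u (+12), pos 5: n→t (+6) — repeating every 3. The shifts repeat in a cycle of length 3: positions 0,1,… shift by +8, +12, +6, then the pattern repeats.
For pendant: p+8=x, e+12=q, n+6=t, d+8=l, a+12=m, n+6=t, t+8=b.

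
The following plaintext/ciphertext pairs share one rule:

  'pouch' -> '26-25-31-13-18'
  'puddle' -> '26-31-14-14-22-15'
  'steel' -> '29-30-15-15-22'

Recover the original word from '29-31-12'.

p is letter #16 and maps to 26: an offset of 10. Letters become their 1-based position plus 10 (so a→11, b→12, …).
Undoing it on 29-31-12: 29→(29−10)÷1=19=s, 31→(31−10)÷1=21=u, 12→(12−10)÷1=2=b.

sub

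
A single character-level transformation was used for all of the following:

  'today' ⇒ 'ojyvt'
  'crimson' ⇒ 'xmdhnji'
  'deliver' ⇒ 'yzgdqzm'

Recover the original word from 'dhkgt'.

Compare letters: t→o is +21, o→j is +21, d→y is +21 — a constant shift. Each letter is shifted forward by 21 in the alphabet (a Caesar shift of +21).
Decoding dhkgt: d−21=i, h−21=m, k−21=p, g−21=l, t−21=y.

imply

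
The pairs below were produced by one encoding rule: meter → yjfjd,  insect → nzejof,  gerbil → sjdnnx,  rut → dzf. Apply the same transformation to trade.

fdfpj

The shift depends on letter class: consonant m→y is +12, but vowel e→j is +5. The rule splits by letter class: vowels +5, consonants +12.
Applying it to trade: t(cons)+12=f, r(cons)+12=d, a(vowel)+5=f, d(cons)+12=p, e(vowel)+5=j.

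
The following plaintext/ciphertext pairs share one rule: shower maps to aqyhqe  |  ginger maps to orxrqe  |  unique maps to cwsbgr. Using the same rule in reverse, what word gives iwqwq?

angle

In shower: s→a is +8, h→q is +9, o→y is +10, w→h is +11 — the shift increases by 1 each position. Each letter shifts forward by (position + 8), i.e. 8, 9, 10, … — the shift grows by one for each successive letter.
Undoing it on iwqwq: i−8=a, w−9=n, q−10=g, w−11=l, q−12=e.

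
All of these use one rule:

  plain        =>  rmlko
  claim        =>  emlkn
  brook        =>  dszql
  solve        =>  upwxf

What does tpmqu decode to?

The shifts repeat in a cycle of length 3: positions 0,1,… shift by +2, +1, +11, then the pattern repeats.
Undoing it on tpmqu: t−2=r, p−1=o, m−11=b, q−2=o, u−1=t.

robot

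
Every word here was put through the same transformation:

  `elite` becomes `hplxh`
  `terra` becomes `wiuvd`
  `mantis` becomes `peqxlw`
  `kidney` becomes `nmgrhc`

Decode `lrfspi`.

income

Shifts by position in elite: pos 0: e→h (+3), pos 1: l→p (+4), pos 2: i→l (+3), pos 3: t→x (+4) — repeating every 2. The shifts repeat in a cycle of length 2: positions 0,1,… shift by +3, +4, then the pattern repeats.
Decoding lrfspi: l−3=i, r−4=n, f−3=c, s−4=o, p−3=m, i−4=e.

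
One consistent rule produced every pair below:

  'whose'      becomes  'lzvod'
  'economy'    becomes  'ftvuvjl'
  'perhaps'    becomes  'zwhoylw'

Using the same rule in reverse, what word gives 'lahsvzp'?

The output letters match the input read backwards, each shifted +7: whose reversed is esohw. The word is reversed, then every letter is shifted forward by 7.
Undoing it on lahsvzp: shift back: l−7=e, a−7=t, h−7=a, s−7=l, v−7=o, z−7=s, p−7=i → etalosi; then reverse → isolate.

isolate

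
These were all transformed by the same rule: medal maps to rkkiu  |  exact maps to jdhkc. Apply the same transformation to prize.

uxphn

The shift increases by 1 at each position, starting from +5: 5, 6, 7, ….
For prize: p+5=u, r+6=x, i+7=p, z+8=h, e+9=n.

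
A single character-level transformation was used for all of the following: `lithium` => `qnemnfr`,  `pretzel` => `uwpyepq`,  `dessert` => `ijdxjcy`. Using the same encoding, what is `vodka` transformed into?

atopf

Shifts by position in lithium: pos 0: l→q (+5), pos 1: i→n (+5), pos 2: t→e (+11), pos 3: h→m (+5), pos 4: i→n (+5), pos 5: u→f (+11) — repeating every 3. The shifts repeat in a cycle of length 3: positions 0,1,… shift by +5, +5, +11, then the pattern repeats.
For vodka: v+5=a, o+5=t, d+11=o, k+5=p, a+5=f.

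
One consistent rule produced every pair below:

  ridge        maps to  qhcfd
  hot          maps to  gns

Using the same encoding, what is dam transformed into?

czl

Compare letters: r→q is +25, i→h is +25, d→c is +25 — a constant shift. This is a Caesar cipher with shift 25.
On dam: d+25=c, a+25=z, m+25=l.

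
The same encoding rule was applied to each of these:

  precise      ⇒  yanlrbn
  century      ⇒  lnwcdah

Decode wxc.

not

Compare letters: p→y is +9, r→a is +9, e→n is +9 — a constant shift. This is a Caesar cipher with shift 9.
Undoing it on wxc: w−9=n, x−9=o, c−9=t.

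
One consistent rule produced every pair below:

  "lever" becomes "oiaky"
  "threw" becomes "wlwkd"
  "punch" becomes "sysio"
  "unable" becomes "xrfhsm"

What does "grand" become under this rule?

jvftk

In lever: l→o is +3, e→i is +4, v→a is +5, e→k is +6 — the shift increases by 1 each position. Letter i (0-indexed) is shifted by i+3, so successive shifts are 3, 4, 5, ….
Applying it to grand: g+3=j, r+4=v, a+5=f, n+6=t, d+7=k.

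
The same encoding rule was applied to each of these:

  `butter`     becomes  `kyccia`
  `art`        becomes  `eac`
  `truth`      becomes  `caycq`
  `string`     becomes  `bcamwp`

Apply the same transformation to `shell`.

bqiuu

The rule splits by letter class: vowels +4, consonants +9.
For shell: s(cons)+9=b, h(cons)+9=q, e(vowel)+4=i, l(cons)+9=u, l(cons)+9=u.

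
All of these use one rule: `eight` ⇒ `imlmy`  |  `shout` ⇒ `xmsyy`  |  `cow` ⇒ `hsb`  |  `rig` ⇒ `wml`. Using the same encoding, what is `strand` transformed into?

xywesi

Two shifts are in play — +4 for a/e/i/o/u, +5 for every other letter.
For strand: s(cons)+5=x, t(cons)+5=y, r(cons)+5=w, a(vowel)+4=e, n(cons)+5=s, d(cons)+5=i.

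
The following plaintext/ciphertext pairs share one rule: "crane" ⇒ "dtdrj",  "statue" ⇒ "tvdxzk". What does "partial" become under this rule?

qcuxngs

In crane: c→d is +1, r→t is +2, a→d is +3, n→r is +4 — the shift increases by 1 each position. The shift increases by 1 at each position, starting from +1: 1, 2, 3, ….
Applying it to partial: p+1=q, a+2=c, r+3=u, t+4=x, i+5=n, a+6=g, l+7=s.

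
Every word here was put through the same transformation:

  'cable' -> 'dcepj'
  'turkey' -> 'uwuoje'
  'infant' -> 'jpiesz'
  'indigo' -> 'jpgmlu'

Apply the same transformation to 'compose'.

dqpttyl

In cable: c→d is +1, a→c is +2, b→e is +3, l→p is +4 — the shift increases by 1 each position. Each letter shifts forward by (position + 1), i.e. 1, 2, 3, … — the shift grows by one for each successive letter.
Applying it to compose: c+1=d, o+2=q, m+3=p, p+4=t, o+5=t, s+6=y, e+7=l.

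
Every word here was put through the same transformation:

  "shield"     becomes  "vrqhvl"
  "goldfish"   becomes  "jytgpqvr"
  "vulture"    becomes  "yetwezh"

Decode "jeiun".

guard

Shifts by position in shield: pos 0: s→v (+3), pos 1: h→r (+10), pos 2: i→q (+8), pos 3: e→h (+3), pos 4: l→v (+10), pos 5: d→l (+8) — repeating every 3. The shifts repeat in a cycle of length 3: positions 0,1,… shift by +3, +10, +8, then the pattern repeats.
Undoing it on jeiun: j−3=g, e−10=u, i−8=a, u−3=r, n−10=d.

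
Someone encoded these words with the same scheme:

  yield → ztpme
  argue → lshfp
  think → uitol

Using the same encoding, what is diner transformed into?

The shift depends on letter class: consonant y→z is +1, but vowel i→t is +11. Vowels shift forward by 11 and consonants shift forward by 1.
Applying it to diner: d(cons)+1=e, i(vowel)+11=t, n(cons)+1=o, e(vowel)+11=p, r(cons)+1=s.

etops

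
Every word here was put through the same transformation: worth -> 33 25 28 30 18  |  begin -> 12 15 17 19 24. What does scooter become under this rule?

29 13 25 25 30 15 28

w is letter #23 and maps to 33: an offset of 10. Letters become their 1-based position plus 10 (so a→11, b→12, …).
On scooter: s=19→29, c=3→13, o=15→25, o=15→25, t=20→30, e=5→15, r=18→28.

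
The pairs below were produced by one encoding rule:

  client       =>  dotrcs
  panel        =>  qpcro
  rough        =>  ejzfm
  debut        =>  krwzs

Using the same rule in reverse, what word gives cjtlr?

noise

This is an affine cipher: with a=0,…,z=25, each position x becomes (7x+15) mod 26.
Decoding cjtlr: c(2)→15·(2−15)≡13=n; j(9)→15·(9−15)≡14=o; t(19)→15·(19−15)≡8=i; l(11)→15·(11−15)≡18=s; r(17)→15·(17−15)≡4=e (all mod 26).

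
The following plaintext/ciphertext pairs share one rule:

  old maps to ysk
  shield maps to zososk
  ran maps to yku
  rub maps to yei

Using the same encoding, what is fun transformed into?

The shift depends on letter class: consonant l→s is +7, but vowel o→y is +10. The rule splits by letter class: vowels +10, consonants +7.
On fun: f(cons)+7=m, u(vowel)+10=e, n(cons)+7=u.

meu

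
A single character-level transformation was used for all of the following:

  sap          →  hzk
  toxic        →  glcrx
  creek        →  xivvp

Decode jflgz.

quota

Each letter is replaced by its mirror in the alphabet: a↔z, b↔y, c↔x, and so on (the Atbash cipher).
Reversing it on jflgz: j↔q, f↔u, l↔o, g↔t, z↔a.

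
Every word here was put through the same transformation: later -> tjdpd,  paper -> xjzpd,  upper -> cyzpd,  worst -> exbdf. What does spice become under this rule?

aysnq

Each letter shifts forward by (position + 8), i.e. 8, 9, 10, … — the shift grows by one for each successive letter.
On spice: s+8=a, p+9=y, i+10=s, c+11=n, e+12=q.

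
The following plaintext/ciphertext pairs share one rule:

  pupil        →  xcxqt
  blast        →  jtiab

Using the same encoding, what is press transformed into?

xzmaa

Compare letters: p→x is +8, u→c is +8, p→x is +8 — a constant shift. This is a Caesar cipher with shift 8.
On press: p+8=x, r+8=z, e+8=m, s+8=a, s+8=a.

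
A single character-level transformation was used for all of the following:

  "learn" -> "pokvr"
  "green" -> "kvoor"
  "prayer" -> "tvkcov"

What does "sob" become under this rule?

The shift depends on letter class: consonant l→p is +4, but vowel e→o is +10. The rule splits by letter class: vowels +10, consonants +4.
Applying it to sob: s(cons)+4=w, o(vowel)+10=y, b(cons)+4=f.

wyf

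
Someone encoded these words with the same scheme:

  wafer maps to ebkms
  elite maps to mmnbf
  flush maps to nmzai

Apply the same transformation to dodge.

lpiof

Shifts by position in wafer: pos 0: w→e (+8), pos 1: a→b (+1), pos 2: f→k (+5), pos 3: e→m (+8), pos 4: r→s (+1) — repeating every 3. It's a Vigenère-style cipher with numeric key [8,1,5]: position i shifts by key[i mod 3].
For dodge: d+8=l, o+1=p, d+5=i, g+8=o, e+1=f.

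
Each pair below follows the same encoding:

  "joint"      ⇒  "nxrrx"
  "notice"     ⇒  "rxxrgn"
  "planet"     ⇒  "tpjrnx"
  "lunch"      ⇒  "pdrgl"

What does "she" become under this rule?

wln

The rule splits by letter class: vowels +9, consonants +4.
Applying it to she: s(cons)+4=w, h(cons)+4=l, e(vowel)+9=n.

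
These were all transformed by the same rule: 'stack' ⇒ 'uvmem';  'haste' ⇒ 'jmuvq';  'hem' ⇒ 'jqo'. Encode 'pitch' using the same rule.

ruvej

The shift depends on letter class: consonant s→u is +2, but vowel a→m is +12. The rule splits by letter class: vowels +12, consonants +2.
For pitch: p(cons)+2=r, i(vowel)+12=u, t(cons)+2=v, c(cons)+2=e, h(cons)+2=j.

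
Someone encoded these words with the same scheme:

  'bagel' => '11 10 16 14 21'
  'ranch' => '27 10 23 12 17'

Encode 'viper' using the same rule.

31 18 25 14 27

b is letter #2 and maps to 11: an offset of 9. The number is (letter's place in the alphabet, a=1) + 9.
On viper: v=22→31, i=9→18, p=16→25, e=5→14, r=18→27.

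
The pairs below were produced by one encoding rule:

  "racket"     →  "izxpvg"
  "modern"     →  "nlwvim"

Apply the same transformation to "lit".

org

Each pair mirrors across the alphabet (r↔i, a↔z, c↔x): positions sum to 25. This is the alphabet-reversal cipher (Atbash): a becomes z, b becomes y, etc.
On lit: l↔o, i↔r, t↔g.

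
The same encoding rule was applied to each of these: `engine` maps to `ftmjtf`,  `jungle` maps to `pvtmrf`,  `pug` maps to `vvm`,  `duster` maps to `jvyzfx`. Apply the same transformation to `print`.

Vowels shift forward by 1 and consonants shift forward by 6.
Applying it to print: p(cons)+6=v, r(cons)+6=x, i(vowel)+1=j, n(cons)+6=t, t(cons)+6=z.

vxjtz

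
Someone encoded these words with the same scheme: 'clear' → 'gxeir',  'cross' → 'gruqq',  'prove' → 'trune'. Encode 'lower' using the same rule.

xumer

c(2)→g(6) and l(11)→x(23) fit y≡25x+8 (mod 26); the inverse of 25 mod 26 is 25. This is an affine cipher: with a=0,…,z=25, each position x becomes (25x+8) mod 26.
Applying it to lower: l(11)→25·11+8≡23=x; o(14)→25·14+8≡20=u; w(22)→25·22+8≡12=m; e(4)→25·4+8≡4=e; r(17)→25·17+8≡17=r (all mod 26).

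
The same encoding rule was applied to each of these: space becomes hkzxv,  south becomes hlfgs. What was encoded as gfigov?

Each pair mirrors across the alphabet (s↔h, p↔k, a↔z): positions sum to 25. This is the alphabet-reversal cipher (Atbash): a becomes z, b becomes y, etc.
Undoing it on gfigov: g↔t, f↔u, i↔r, g↔t, o↔l, v↔e.

turtle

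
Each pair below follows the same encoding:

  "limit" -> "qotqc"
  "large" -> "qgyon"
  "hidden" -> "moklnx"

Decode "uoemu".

In limit: l→q is +5, i→o is +6, m→t is +7, i→q is +8 — the shift increases by 1 each position. Letter i (0-indexed) is shifted by i+5, so successive shifts are 5, 6, 7, ….
Decoding uoemu: u−5=p, o−6=i, e−7=x, m−8=e, u−9=l.

pixel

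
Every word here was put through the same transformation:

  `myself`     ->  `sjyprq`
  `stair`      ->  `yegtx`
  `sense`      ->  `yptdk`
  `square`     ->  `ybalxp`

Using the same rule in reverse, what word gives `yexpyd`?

Shifts by position in myself: pos 0: m→s (+6), pos 1: y→j (+11), pos 2: s→y (+6), pos 3: e→p (+11) — repeating every 2. A repeating key of period 2 is used — shifts +6, +11 over and over.
Reversing it on yexpyd: y−6=s, e−11=t, x−6=r, p−11=e, y−6=s, d−11=s.

stress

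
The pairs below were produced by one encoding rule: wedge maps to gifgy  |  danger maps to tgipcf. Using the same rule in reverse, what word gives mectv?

The output letters match the input read backwards, each shifted +2: wedge reversed is egdew. Two steps: reverse the string, then apply a Caesar shift of +2.
Undoing it on mectv: shift back: m−2=k, e−2=c, c−2=a, t−2=r, v−2=t → kcart; then reverse → track.

track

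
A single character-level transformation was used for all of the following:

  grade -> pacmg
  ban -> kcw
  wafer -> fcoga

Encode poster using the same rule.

yqbcga

The shift depends on letter class: consonant g→p is +9, but vowel a→c is +2. Two shifts are in play — +2 for a/e/i/o/u, +9 for every other letter.
On poster: p(cons)+9=y, o(vowel)+2=q, s(cons)+9=b, t(cons)+9=c, e(vowel)+2=g, r(cons)+9=a.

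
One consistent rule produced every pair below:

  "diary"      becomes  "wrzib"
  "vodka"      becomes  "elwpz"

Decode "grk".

Each pair mirrors across the alphabet (d↔w, i↔r, a↔z): positions sum to 25. Each letter is replaced by its mirror in the alphabet: a↔z, b↔y, c↔x, and so on (the Atbash cipher).
Reversing it on grk: g↔t, r↔i, k↔p.

tip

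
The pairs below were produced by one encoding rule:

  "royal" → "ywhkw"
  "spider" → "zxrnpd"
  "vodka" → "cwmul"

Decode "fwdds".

In royal: r→y is +7, o→w is +8, y→h is +9, a→k is +10 — the shift increases by 1 each position. The shift increases by 1 at each position, starting from +7: 7, 8, 9, ….
Reversing it on fwdds: f−7=y, w−8=o, d−9=u, d−10=t, s−11=h.

youth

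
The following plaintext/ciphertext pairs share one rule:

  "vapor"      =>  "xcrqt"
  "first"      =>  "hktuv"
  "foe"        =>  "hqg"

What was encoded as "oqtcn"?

moral

This is a Caesar cipher with shift 2.
Undoing it on oqtcn: o−2=m, q−2=o, t−2=r, c−2=a, n−2=l.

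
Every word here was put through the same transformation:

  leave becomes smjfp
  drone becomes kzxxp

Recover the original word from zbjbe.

In leave: l→s is +7, e→m is +8, a→j is +9, v→f is +10 — the shift increases by 1 each position. Each letter shifts forward by (position + 7), i.e. 7, 8, 9, … — the shift grows by one for each successive letter.
Decoding zbjbe: z−7=s, b−8=t, j−9=a, b−10=r, e−11=t.

start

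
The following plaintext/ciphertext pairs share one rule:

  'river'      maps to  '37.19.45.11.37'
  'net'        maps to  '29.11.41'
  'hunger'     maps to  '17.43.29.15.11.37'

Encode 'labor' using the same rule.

25.3.5.31.37

r(#18)→37 and i(#9)→19: differences scale by 2, so n = 2·pos + 1. With a=1..z=26, the number is 2·pos + 1.
Applying it to labor: l=12→25, a=1→3, b=2→5, o=15→31, r=18→37.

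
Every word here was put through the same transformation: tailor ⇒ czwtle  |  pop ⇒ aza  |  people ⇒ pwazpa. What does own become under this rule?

The output letters match the input read backwards, each shifted +11: tailor reversed is roliat. Read the word backwards and shift each letter +11.
For own: reverse → nwo; then shift: n+11=y, w+11=h, o+11=z.

yhz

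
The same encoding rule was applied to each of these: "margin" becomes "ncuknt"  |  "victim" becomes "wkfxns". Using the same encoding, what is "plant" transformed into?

qndry

Each letter shifts forward by (position + 1), i.e. 1, 2, 3, … — the shift grows by one for each successive letter.
On plant: p+1=q, l+2=n, a+3=d, n+4=r, t+5=y.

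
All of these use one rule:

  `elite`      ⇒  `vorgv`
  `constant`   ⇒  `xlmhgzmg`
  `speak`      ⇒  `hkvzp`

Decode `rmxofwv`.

include

Each pair mirrors across the alphabet (e↔v, l↔o, i↔r): positions sum to 25. Each letter is replaced by its mirror in the alphabet: a↔z, b↔y, c↔x, and so on (the Atbash cipher).
Reversing it on rmxofwv: r↔i, m↔n, x↔c, o↔l, f↔u, w↔d, v↔e.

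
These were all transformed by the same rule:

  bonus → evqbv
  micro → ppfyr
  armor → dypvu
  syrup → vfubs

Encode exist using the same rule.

helzw

Shifts by position in bonus: pos 0: b→e (+3), pos 1: o→v (+7), pos 2: n→q (+3), pos 3: u→b (+7) — repeating every 2. The shifts repeat in a cycle of length 2: positions 0,1,… shift by +3, +7, then the pattern repeats.
Applying it to exist: e+3=h, x+7=e, i+3=l, s+7=z, t+3=w.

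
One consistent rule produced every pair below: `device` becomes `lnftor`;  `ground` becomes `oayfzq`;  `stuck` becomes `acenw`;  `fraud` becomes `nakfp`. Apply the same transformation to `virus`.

In device: d→l is +8, e→n is +9, v→f is +10, i→t is +11 — the shift increases by 1 each position. Each letter shifts forward by (position + 8), i.e. 8, 9, 10, … — the shift grows by one for each successive letter.
Applying it to virus: v+8=d, i+9=r, r+10=b, u+11=f, s+12=e.

drbfe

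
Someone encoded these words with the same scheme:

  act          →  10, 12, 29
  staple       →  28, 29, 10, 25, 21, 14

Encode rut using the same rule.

27, 30, 29

a is letter #1 and maps to 10: an offset of 9. The number is (letter's place in the alphabet, a=1) + 9.
For rut: r=18→27, u=21→30, t=20→29.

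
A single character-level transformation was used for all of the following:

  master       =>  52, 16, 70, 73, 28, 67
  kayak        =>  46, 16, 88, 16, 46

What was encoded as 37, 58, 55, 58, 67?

honor

The formula is n = 3×(alphabet index, a=1) + 13.
Decoding 37, 58, 55, 58, 67: 37→(37−13)÷3=8=h, 58→(58−13)÷3=15=o, 55→(55−13)÷3=14=n, 58→(58−13)÷3=15=o, 67→(67−13)÷3=18=r.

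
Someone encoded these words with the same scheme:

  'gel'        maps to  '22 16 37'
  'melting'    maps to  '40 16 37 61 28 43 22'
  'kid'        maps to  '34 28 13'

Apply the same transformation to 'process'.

49 55 46 10 16 58 58

g(#7)→22 and e(#5)→16: differences scale by 3, so n = 3·pos + 1. Each letter becomes 3×(its alphabet position, a=1..z=26) + 1.
Applying it to process: p=16→49, r=18→55, o=15→46, c=3→10, e=5→16, s=19→58, s=19→58.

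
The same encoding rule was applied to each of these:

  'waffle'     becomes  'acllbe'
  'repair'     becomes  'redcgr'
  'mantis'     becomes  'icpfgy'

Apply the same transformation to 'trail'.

frcgb

w(22)→a(0) and a(0)→c(2) fit y≡7x+2 (mod 26); the inverse of 7 mod 26 is 15. This is an affine cipher: with a=0,…,z=25, each position x becomes (7x+2) mod 26.
On trail: t(19)→7·19+2≡5=f; r(17)→7·17+2≡17=r; a(0)→7·0+2≡2=c; i(8)→7·8+2≡6=g; l(11)→7·11+2≡1=b (all mod 26).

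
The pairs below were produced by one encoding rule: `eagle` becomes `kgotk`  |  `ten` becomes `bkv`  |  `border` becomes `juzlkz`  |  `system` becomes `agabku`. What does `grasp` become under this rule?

ozgax

The shift depends on letter class: consonant g→o is +8, but vowel e→k is +6. The rule splits by letter class: vowels +6, consonants +8.
Applying it to grasp: g(cons)+8=o, r(cons)+8=z, a(vowel)+6=g, s(cons)+8=a, p(cons)+8=x.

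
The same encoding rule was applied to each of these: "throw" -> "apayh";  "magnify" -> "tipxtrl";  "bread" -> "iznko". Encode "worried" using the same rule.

dwabtqq

The shift increases by 1 at each position, starting from +7: 7, 8, 9, ….
On worried: w+7=d, o+8=w, r+9=a, r+10=b, i+11=t, e+12=q, d+13=q.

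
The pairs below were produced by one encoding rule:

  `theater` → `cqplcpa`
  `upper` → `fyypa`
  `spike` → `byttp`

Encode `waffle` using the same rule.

flooup

The shift depends on letter class: consonant t→c is +9, but vowel e→p is +11. Two shifts are in play — +11 for a/e/i/o/u, +9 for every other letter.
For waffle: w(cons)+9=f, a(vowel)+11=l, f(cons)+9=o, f(cons)+9=o, l(cons)+9=u, e(vowel)+11=p.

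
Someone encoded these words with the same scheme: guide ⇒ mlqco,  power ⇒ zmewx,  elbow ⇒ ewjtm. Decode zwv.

nor

The output letters match the input read backwards, each shifted +8: guide reversed is ediug. Two steps: reverse the string, then apply a Caesar shift of +8.
Decoding zwv: shift back: z−8=r, w−8=o, v−8=n → ron; then reverse → nor.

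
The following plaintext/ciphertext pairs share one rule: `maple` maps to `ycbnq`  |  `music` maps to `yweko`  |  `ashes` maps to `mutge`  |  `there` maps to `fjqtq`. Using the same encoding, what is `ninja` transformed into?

A repeating key of period 2 is used — shifts +12, +2 over and over.
Applying it to ninja: n+12=z, i+2=k, n+12=z, j+2=l, a+12=m.

zkzlm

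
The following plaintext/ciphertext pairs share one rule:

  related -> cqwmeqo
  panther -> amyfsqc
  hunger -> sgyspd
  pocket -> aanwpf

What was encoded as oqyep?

dense

Shifts by position in related: pos 0: r→c (+11), pos 1: e→q (+12), pos 2: l→w (+11), pos 3: a→m (+12) — repeating every 2. It's a Vigenère-style cipher with numeric key [11,12]: position i shifts by key[i mod 2].
Reversing it on oqyep: o−11=d, q−12=e, y−11=n, e−12=s, p−11=e.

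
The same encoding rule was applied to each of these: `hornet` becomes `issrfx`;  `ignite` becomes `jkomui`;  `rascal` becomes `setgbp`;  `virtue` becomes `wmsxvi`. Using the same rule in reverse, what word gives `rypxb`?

Shifts by position in hornet: pos 0: h→i (+1), pos 1: o→s (+4), pos 2: r→s (+1), pos 3: n→r (+4) — repeating every 2. It's a Vigenère-style cipher with numeric key [1,4]: position i shifts by key[i mod 2].
Reversing it on rypxb: r−1=q, y−4=u, p−1=o, x−4=t, b−1=a.

quota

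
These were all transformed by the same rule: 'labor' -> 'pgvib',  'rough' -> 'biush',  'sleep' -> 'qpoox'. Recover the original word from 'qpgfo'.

l(11)→p(15) and a(0)→g(6) fit y≡15x+6 (mod 26); the inverse of 15 mod 26 is 7. Each letter's alphabet position (a=0..z=25) is mapped through 15·x+6 mod 26 — an affine cipher.
Decoding qpgfo: q(16)→7·(16−6)≡18=s; p(15)→7·(15−6)≡11=l; g(6)→7·(6−6)≡0=a; f(5)→7·(5−6)≡19=t; o(14)→7·(14−6)≡4=e (all mod 26).

slate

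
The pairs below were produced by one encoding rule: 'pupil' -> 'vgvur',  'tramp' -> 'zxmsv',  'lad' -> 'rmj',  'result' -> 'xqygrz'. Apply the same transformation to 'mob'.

The shift depends on letter class: consonant p→v is +6, but vowel u→g is +12. Vowels shift forward by 12 and consonants shift forward by 6.
On mob: m(cons)+6=s, o(vowel)+12=a, b(cons)+6=h.

sah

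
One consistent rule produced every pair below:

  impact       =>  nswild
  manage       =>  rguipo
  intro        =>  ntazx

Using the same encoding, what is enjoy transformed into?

In impact: i→n is +5, m→s is +6, p→w is +7, a→i is +8 — the shift increases by 1 each position. The shift increases by 1 at each position, starting from +5: 5, 6, 7, ….
For enjoy: e+5=j, n+6=t, j+7=q, o+8=w, y+9=h.

jtqwh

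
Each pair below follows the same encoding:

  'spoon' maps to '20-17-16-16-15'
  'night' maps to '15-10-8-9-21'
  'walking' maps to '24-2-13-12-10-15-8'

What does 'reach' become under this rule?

The number is (letter's place in the alphabet, a=1) + 1.
For reach: r=18→19, e=5→6, a=1→2, c=3→4, h=8→9.

19-6-2-4-9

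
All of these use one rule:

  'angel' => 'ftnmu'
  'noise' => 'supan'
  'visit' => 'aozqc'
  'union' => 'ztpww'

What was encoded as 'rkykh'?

mercy

Each letter shifts forward by (position + 5), i.e. 5, 6, 7, … — the shift grows by one for each successive letter.
Reversing it on rkykh: r−5=m, k−6=e, y−7=r, k−8=c, h−9=y.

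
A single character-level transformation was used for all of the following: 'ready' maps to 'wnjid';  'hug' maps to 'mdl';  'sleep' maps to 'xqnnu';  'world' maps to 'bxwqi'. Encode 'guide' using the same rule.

ldrin

The rule splits by letter class: vowels +9, consonants +5.
Applying it to guide: g(cons)+5=l, u(vowel)+9=d, i(vowel)+9=r, d(cons)+5=i, e(vowel)+9=n.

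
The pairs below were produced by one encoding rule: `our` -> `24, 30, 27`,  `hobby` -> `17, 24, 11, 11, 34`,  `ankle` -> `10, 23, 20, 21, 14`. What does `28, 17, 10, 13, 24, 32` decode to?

shadow

The number is (letter's place in the alphabet, a=1) + 9.
Decoding 28, 17, 10, 13, 24, 32: 28→(28−9)÷1=19=s, 17→(17−9)÷1=8=h, 10→(10−9)÷1=1=a, 13→(13−9)÷1=4=d, 24→(24−9)÷1=15=o, 32→(32−9)÷1=23=w.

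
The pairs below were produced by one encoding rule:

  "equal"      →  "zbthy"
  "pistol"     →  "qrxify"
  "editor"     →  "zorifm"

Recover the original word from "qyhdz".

e(4)→z(25) and q(16)→b(1) fit y≡11x+7 (mod 26); the inverse of 11 mod 26 is 19. Treating letters as 0–25, the rule is x ↦ 11x + 7 (mod 26).
Decoding qyhdz: q(16)→19·(16−7)≡15=p; y(24)→19·(24−7)≡11=l; h(7)→19·(7−7)≡0=a; d(3)→19·(3−7)≡2=c; z(25)→19·(25−7)≡4=e (all mod 26).

place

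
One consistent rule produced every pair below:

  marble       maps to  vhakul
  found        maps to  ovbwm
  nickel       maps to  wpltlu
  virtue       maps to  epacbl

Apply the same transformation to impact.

pvyhlc

The shift depends on letter class: consonant m→v is +9, but vowel a→h is +7. Vowels shift forward by 7 and consonants shift forward by 9.
For impact: i(vowel)+7=p, m(cons)+9=v, p(cons)+9=y, a(vowel)+7=h, c(cons)+9=l, t(cons)+9=c.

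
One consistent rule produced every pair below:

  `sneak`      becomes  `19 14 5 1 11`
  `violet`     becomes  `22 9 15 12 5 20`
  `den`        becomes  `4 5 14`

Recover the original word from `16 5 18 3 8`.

s is letter #19 and maps to 19: an offset of 0. Letters become their 1-indexed alphabet positions: a=1 … z=26.
Undoing it on 16 5 18 3 8: 16=p, 5=e, 18=r, 3=c, 8=h.

perch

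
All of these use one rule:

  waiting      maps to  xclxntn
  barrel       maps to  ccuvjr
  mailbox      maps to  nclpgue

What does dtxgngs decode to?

crucial

In waiting: w→x is +1, a→c is +2, i→l is +3, t→x is +4 — the shift increases by 1 each position. Letter i (0-indexed) is shifted by i+1, so successive shifts are 1, 2, 3, ….
Undoing it on dtxgngs: d−1=c, t−2=r, x−3=u, g−4=c, n−5=i, g−6=a, s−7=l.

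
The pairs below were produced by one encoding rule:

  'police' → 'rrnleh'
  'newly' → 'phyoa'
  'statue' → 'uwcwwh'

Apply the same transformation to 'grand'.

iucqf

Shifts by position in police: pos 0: p→r (+2), pos 1: o→r (+3), pos 2: l→n (+2), pos 3: i→l (+3) — repeating every 2. A repeating key of period 2 is used — shifts +2, +3 over and over.
For grand: g+2=i, r+3=u, a+2=c, n+3=q, d+2=f.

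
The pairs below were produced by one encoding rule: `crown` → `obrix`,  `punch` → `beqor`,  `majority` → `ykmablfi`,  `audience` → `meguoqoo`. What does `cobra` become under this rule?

oyedk

Shifts by position in crown: pos 0: c→o (+12), pos 1: r→b (+10), pos 2: o→r (+3), pos 3: w→i (+12), pos 4: n→x (+10) — repeating every 3. It's a Vigenère-style cipher with numeric key [12,10,3]: position i shifts by key[i mod 3].
On cobra: c+12=o, o+10=y, b+3=e, r+12=d, a+10=k.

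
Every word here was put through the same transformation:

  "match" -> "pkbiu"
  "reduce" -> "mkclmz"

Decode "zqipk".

chair

The output letters match the input read backwards, each shifted +8: match reversed is hctam. Read the word backwards and shift each letter +8.
Decoding zqipk: shift back: z−8=r, q−8=i, i−8=a, p−8=h, k−8=c → riahc; then reverse → chair.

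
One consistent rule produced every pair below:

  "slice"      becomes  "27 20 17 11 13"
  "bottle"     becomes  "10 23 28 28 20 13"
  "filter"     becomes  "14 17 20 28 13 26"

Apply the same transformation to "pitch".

s is letter #19 and maps to 27: an offset of 8. The number is (letter's place in the alphabet, a=1) + 8.
For pitch: p=16→24, i=9→17, t=20→28, c=3→11, h=8→16.

24 17 28 11 16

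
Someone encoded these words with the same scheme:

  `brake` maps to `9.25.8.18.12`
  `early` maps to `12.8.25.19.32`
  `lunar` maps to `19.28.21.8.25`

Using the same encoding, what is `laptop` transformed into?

19.8.23.27.22.23

b is letter #2 and maps to 9: an offset of 7. Letters become their 1-based position plus 7 (so a→8, b→9, …).
Applying it to laptop: l=12→19, a=1→8, p=16→23, t=20→27, o=15→22, p=16→23.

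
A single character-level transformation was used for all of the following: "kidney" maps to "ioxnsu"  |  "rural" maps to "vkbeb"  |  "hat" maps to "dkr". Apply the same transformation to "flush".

The output letters match the input read backwards, each shifted +10: kidney reversed is yendik. Read the word backwards and shift each letter +10.
On flush: reverse → hsulf; then shift: h+10=r, s+10=c, u+10=e, l+10=v, f+10=p.

rcevp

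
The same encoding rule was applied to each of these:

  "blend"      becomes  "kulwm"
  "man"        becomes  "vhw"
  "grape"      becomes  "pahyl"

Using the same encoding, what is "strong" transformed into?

The shift depends on letter class: consonant b→k is +9, but vowel e→l is +7. Vowels shift forward by 7 and consonants shift forward by 9.
Applying it to strong: s(cons)+9=b, t(cons)+9=c, r(cons)+9=a, o(vowel)+7=v, n(cons)+9=w, g(cons)+9=p.

bcavwp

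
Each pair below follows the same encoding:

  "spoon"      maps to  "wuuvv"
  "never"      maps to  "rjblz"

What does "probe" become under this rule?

Each letter shifts forward by (position + 4), i.e. 4, 5, 6, … — the shift grows by one for each successive letter.
For probe: p+4=t, r+5=w, o+6=u, b+7=i, e+8=m.

twuim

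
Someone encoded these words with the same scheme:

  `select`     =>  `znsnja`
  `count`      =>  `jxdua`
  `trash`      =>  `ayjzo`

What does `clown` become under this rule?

jsxdu

The shift depends on letter class: consonant s→z is +7, but vowel e→n is +9. The rule splits by letter class: vowels +9, consonants +7.
For clown: c(cons)+7=j, l(cons)+7=s, o(vowel)+9=x, w(cons)+7=d, n(cons)+7=u.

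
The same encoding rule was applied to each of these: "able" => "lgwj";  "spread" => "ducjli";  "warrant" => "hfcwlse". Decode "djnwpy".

Shifts by position in able: pos 0: a→l (+11), pos 1: b→g (+5), pos 2: l→w (+11), pos 3: e→j (+5) — repeating every 2. A repeating key of period 2 is used — shifts +11, +5 over and over.
Decoding djnwpy: d−11=s, j−5=e, n−11=c, w−5=r, p−11=e, y−5=t.

secret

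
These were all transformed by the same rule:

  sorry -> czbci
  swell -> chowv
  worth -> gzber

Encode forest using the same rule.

pzbpce

Shifts by position in sorry: pos 0: s→c (+10), pos 1: o→z (+11), pos 2: r→b (+10), pos 3: r→c (+11) — repeating every 2. A repeating key of period 2 is used — shifts +10, +11 over and over.
For forest: f+10=p, o+11=z, r+10=b, e+11=p, s+10=c, t+11=e.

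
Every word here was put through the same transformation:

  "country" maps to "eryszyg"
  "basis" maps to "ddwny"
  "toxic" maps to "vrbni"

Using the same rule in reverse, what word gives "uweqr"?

The shift increases by 1 at each position, starting from +2: 2, 3, 4, ….
Decoding uweqr: u−2=s, w−3=t, e−4=a, q−5=l, r−6=l.

stall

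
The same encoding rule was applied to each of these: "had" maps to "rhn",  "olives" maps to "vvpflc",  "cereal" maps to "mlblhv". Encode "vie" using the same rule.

fpl

The shift depends on letter class: consonant h→r is +10, but vowel a→h is +7. The rule splits by letter class: vowels +7, consonants +10.
On vie: v(cons)+10=f, i(vowel)+7=p, e(vowel)+7=l.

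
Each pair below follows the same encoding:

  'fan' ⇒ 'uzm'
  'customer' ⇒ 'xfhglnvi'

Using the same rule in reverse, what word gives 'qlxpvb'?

Each pair mirrors across the alphabet (f↔u, a↔z, n↔m): positions sum to 25. Each letter is replaced by its mirror in the alphabet: a↔z, b↔y, c↔x, and so on (the Atbash cipher).
Undoing it on qlxpvb: q↔j, l↔o, x↔c, p↔k, v↔e, b↔y.

jockey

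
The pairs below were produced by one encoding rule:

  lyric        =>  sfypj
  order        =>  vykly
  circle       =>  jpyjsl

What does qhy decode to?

Compare letters: l→s is +7, y→f is +7, r→y is +7 — a constant shift. It's a constant shift of +7 (ROT7).
Reversing it on qhy: q−7=j, h−7=a, y−7=r.

jar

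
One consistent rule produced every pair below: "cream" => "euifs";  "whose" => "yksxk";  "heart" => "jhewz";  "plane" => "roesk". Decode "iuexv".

grasp

The shift increases by 1 at each position, starting from +2: 2, 3, 4, ….
Reversing it on iuexv: i−2=g, u−3=r, e−4=a, x−5=s, v−6=p.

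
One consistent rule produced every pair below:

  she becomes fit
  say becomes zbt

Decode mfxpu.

The output letters match the input read backwards, each shifted +1: she reversed is ehs. Read the word backwards and shift each letter +1.
Decoding mfxpu: shift back: m−1=l, f−1=e, x−1=w, p−1=o, u−1=t → lewot; then reverse → towel.

towel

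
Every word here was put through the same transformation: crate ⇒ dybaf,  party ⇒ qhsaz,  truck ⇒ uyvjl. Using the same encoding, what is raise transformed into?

A repeating key of period 2 is used — shifts +1, +7 over and over.
For raise: r+1=s, a+7=h, i+1=j, s+7=z, e+1=f.

shjzf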